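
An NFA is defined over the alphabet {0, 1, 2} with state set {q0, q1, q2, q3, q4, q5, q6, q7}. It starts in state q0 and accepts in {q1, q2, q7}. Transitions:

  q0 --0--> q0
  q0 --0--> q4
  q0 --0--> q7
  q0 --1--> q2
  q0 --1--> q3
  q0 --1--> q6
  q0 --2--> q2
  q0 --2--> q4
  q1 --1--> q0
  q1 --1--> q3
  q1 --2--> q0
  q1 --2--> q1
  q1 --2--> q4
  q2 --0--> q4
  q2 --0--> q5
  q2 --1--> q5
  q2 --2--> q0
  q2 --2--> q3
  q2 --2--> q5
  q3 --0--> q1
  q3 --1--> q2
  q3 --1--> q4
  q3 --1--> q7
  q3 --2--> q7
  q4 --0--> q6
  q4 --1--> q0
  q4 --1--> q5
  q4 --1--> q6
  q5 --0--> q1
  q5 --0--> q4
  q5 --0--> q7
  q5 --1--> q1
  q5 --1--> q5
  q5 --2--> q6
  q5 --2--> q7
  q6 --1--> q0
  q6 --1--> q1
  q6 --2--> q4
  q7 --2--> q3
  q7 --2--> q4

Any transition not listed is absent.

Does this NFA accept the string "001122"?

Start in {q0}.
Read '0': q0→{q0, q4, q7}; now {q0, q4, q7}.
Read '0': q0→{q0, q4, q7}, q4→{q6}, q7→∅; now {q0, q4, q6, q7}.
Read '1': q0→{q2, q3, q6}, q4→{q0, q5, q6}, q6→{q0, q1}, q7→∅; now {q0, q1, q2, q3, q5, q6}.
Read '1': q0→{q2, q3, q6}, q1→{q0, q3}, q2→{q5}, q3→{q2, q4, q7}, q5→{q1, q5}, q6→{q0, q1}; now {q0, q1, q2, q3, q4, q5, q6, q7}.
Read '2': q0→{q2, q4}, q1→{q0, q1, q4}, q2→{q0, q3, q5}, q3→{q7}, q4→∅, q5→{q6, q7}, q6→{q4}, q7→{q3, q4}; now {q0, q1, q2, q3, q4, q5, q6, q7}.
Read '2': q0→{q2, q4}, q1→{q0, q1, q4}, q2→{q0, q3, q5}, q3→{q7}, q4→∅, q5→{q6, q7}, q6→{q4}, q7→{q3, q4}; now {q0, q1, q2, q3, q4, q5, q6, q7}.
The final set {q0, q1, q2, q3, q4, q5, q6, q7} contains the accepting states q1, q2, q7.

Yes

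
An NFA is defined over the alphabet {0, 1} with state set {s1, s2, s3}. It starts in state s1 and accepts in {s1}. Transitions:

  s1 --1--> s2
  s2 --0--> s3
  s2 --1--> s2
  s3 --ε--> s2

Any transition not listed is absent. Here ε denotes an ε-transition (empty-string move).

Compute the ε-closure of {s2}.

Begin with {s2}.
No ε-moves leave this set, so the closure equals the set itself.

{s2}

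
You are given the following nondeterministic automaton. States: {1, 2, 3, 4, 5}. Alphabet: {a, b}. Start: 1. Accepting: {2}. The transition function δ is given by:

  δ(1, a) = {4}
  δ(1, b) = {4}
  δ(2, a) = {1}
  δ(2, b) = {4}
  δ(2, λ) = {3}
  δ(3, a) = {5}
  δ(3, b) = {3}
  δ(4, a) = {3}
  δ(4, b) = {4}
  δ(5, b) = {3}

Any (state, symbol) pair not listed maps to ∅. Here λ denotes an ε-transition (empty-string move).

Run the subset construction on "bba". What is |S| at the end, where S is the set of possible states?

1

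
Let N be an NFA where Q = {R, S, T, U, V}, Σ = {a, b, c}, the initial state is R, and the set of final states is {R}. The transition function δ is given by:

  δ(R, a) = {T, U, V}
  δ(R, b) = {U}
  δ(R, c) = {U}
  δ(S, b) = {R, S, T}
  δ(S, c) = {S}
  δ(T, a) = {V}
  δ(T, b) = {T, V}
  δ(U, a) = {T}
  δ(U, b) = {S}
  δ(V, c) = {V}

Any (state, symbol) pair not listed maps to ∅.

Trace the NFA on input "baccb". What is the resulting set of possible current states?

∅

Start in {R}.
Read 'b': {R} → {U}.
Read 'a': {U} → {T}.
Read 'c': {T} → ∅.
The set is empty and remains empty for the remaining 2 symbols.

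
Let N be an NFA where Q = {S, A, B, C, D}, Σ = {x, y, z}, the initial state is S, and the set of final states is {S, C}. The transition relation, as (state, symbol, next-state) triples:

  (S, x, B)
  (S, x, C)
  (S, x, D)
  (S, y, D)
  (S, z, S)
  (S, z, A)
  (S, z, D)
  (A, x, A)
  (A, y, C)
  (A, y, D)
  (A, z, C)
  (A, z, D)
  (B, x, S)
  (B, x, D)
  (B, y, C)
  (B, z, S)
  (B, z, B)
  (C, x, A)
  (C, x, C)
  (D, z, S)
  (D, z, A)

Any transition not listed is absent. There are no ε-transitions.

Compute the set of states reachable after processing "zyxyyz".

Start in {S}.
Read 'z': S→{S, A, D}; now {S, A, D}.
Read 'y': S→{D}, A→{C, D}, D→∅; now {C, D}.
Read 'x': C→{A, C}, D→∅; now {A, C}.
Read 'y': A→{C, D}, C→∅; now {C, D}.
Read 'y': C→∅, D→∅; now ∅.
The set is empty and remains empty for the remaining 1 symbol.

∅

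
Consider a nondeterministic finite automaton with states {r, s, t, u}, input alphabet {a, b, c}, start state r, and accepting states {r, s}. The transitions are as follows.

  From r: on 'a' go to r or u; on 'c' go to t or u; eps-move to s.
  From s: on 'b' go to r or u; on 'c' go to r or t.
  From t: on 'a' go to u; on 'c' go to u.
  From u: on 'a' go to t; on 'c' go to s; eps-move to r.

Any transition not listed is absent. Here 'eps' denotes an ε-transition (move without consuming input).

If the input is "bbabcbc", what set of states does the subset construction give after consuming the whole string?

Start: ε-closure({r}) = {r, s}.
Read 'b': r→∅, s→{r, u}; union {r, u}; ε-closure = {r, s, u}.
Read 'b': r→∅, s→{r, u}, u→∅; union {r, u}; ε-closure = {r, s, u}.
Read 'a': r→{r, u}, s→∅, u→{t}; union {r, t, u}; ε-closure = {r, s, t, u}.
Read 'b': r→∅, s→{r, u}, t→∅, u→∅; union {r, u}; ε-closure = {r, s, u}.
Read 'c': r→{t, u}, s→{r, t}, u→{s}; now {r, s, t, u}.
Read 'b': r→∅, s→{r, u}, t→∅, u→∅; union {r, u}; ε-closure = {r, s, u}.
Read 'c': r→{t, u}, s→{r, t}, u→{s}; now {r, s, t, u}.

{r, s, t, u}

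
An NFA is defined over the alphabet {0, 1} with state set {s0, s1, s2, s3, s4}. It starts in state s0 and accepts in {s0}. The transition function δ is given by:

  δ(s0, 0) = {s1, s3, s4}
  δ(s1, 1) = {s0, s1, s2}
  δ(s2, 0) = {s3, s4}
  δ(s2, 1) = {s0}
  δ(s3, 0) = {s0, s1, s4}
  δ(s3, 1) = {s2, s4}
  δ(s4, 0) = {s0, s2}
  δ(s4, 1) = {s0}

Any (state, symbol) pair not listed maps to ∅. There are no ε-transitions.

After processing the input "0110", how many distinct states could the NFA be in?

Start in {s0}.
Read '0': s0→{s1, s3, s4}; now {s1, s3, s4}.
Read '1': s1→{s0, s1, s2}, s3→{s2, s4}, s4→{s0}; now {s0, s1, s2, s4}.
Read '1': s0→∅, s1→{s0, s1, s2}, s2→{s0}, s4→{s0}; now {s0, s1, s2}.
Read '0': s0→{s1, s3, s4}, s1→∅, s2→{s3, s4}; now {s1, s3, s4}.
That set has 3 states.

3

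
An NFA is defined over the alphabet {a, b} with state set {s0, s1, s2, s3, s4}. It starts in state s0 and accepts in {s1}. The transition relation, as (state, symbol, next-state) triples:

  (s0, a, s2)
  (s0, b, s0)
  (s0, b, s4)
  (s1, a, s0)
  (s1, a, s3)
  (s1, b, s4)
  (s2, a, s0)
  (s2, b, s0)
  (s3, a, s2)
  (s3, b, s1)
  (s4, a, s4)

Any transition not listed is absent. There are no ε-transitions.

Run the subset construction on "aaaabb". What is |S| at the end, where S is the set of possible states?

2

Start in {s0}.
Read 'a': {s0} → {s2}.
Read 'a': {s2} → {s0}.
Read 'a': {s0} → {s2}.
Read 'a': {s2} → {s0}.
Read 'b': {s0} → {s0, s4}.
Read 'b': {s0, s4} → {s0, s4}.
That set has 2 states.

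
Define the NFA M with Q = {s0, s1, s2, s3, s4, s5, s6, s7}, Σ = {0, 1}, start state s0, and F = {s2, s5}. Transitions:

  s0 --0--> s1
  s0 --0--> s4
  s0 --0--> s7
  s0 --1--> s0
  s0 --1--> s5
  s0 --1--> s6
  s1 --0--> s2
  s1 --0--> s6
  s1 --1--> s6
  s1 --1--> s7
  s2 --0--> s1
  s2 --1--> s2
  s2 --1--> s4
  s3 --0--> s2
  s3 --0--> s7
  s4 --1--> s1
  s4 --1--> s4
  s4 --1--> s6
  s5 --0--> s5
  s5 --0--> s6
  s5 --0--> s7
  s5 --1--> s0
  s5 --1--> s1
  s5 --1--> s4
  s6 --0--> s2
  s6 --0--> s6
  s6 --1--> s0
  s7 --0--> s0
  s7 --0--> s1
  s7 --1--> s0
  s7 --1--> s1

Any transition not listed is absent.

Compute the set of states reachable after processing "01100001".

Start in {s0}.
Read '0': s0→{s1, s4, s7}; now {s1, s4, s7}.
Read '1': s1→{s6, s7}, s4→{s1, s4, s6}, s7→{s0, s1}; now {s0, s1, s4, s6, s7}.
Read '1': s0→{s0, s5, s6}, s1→{s6, s7}, s4→{s1, s4, s6}, s6→{s0}, s7→{s0, s1}; now {s0, s1, s4, s5, s6, s7}.
Read '0': s0→{s1, s4, s7}, s1→{s2, s6}, s4→∅, s5→{s5, s6, s7}, s6→{s2, s6}, s7→{s0, s1}; now {s0, s1, s2, s4, s5, s6, s7}.
Read '0': s0→{s1, s4, s7}, s1→{s2, s6}, s2→{s1}, s4→∅, s5→{s5, s6, s7}, s6→{s2, s6}, s7→{s0, s1}; now {s0, s1, s2, s4, s5, s6, s7}.
Read '0': s0→{s1, s4, s7}, s1→{s2, s6}, s2→{s1}, s4→∅, s5→{s5, s6, s7}, s6→{s2, s6}, s7→{s0, s1}; now {s0, s1, s2, s4, s5, s6, s7}.
Read '0': s0→{s1, s4, s7}, s1→{s2, s6}, s2→{s1}, s4→∅, s5→{s5, s6, s7}, s6→{s2, s6}, s7→{s0, s1}; now {s0, s1, s2, s4, s5, s6, s7}.
Read '1': s0→{s0, s5, s6}, s1→{s6, s7}, s2→{s2, s4}, s4→{s1, s4, s6}, s5→{s0, s1, s4}, s6→{s0}, s7→{s0, s1}; now {s0, s1, s2, s4, s5, s6, s7}.

{s0, s1, s2, s4, s5, s6, s7}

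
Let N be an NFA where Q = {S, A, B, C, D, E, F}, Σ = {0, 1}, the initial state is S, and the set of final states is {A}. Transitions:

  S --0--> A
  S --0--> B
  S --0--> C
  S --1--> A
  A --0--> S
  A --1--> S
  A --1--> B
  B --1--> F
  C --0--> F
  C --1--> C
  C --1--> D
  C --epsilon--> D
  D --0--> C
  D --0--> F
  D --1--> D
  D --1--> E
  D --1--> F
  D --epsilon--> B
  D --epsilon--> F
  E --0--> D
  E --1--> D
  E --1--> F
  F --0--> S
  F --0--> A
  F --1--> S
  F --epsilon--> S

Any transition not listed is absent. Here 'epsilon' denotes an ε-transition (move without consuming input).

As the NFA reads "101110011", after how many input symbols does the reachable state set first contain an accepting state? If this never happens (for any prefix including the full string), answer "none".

1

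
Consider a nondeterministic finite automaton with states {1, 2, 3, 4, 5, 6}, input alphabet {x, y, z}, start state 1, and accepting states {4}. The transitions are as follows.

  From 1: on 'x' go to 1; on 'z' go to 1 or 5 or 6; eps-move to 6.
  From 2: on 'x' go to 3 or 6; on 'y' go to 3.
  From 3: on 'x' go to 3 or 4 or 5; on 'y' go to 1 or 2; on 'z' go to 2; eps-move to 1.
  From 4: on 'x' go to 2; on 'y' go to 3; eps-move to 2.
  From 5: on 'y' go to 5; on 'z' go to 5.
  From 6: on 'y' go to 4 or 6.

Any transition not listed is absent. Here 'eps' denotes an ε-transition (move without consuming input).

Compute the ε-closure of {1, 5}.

Begin with {1, 5}.
ε-move 1 → 6; add 6.

{1, 5, 6}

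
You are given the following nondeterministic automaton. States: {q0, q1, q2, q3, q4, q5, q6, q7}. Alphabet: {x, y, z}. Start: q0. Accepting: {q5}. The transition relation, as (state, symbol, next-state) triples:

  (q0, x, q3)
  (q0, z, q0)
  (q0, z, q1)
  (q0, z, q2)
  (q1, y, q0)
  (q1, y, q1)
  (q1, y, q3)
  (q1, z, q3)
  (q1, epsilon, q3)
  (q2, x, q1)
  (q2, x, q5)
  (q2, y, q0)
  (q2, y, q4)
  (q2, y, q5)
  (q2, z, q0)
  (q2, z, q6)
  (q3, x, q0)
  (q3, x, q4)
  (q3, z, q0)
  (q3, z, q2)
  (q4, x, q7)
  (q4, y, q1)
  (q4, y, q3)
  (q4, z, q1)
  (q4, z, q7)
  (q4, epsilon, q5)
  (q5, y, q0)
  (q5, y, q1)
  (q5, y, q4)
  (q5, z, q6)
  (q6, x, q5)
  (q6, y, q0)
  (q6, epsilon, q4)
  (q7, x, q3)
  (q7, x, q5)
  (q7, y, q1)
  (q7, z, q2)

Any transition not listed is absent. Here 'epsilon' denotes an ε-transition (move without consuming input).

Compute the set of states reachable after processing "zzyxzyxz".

Start in {q0}.
Read 'z': {q0} → {q0, q1, q2, q3}.
Read 'z': {q0, q1, q2, q3} → {q0, q1, q2, q3, q4, q5, q6}.
Read 'y': {q0, q1, q2, q3, q4, q5, q6} → {q0, q1, q3, q4, q5}.
Read 'x': {q0, q1, q3, q4, q5} → {q0, q3, q4, q5, q7}.
Read 'z': {q0, q3, q4, q5, q7} → {q0, q1, q2, q3, q4, q5, q6, q7}.
Read 'y': {q0, q1, q2, q3, q4, q5, q6, q7} → {q0, q1, q3, q4, q5}.
Read 'x': {q0, q1, q3, q4, q5} → {q0, q3, q4, q5, q7}.
Read 'z': {q0, q3, q4, q5, q7} → {q0, q1, q2, q3, q4, q5, q6, q7}.

{q0, q1, q2, q3, q4, q5, q6, q7}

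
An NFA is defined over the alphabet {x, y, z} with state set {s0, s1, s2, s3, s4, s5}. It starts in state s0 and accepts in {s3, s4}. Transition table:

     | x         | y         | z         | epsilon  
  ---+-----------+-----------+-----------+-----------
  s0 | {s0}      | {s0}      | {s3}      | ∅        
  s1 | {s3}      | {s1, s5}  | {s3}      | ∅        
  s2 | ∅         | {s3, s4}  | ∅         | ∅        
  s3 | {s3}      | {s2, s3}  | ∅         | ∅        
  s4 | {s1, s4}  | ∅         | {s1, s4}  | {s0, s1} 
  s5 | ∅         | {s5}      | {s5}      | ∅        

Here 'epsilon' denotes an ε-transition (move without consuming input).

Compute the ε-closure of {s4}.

Begin with {s4}.
ε-move s4 → s0; add s0.
ε-move s4 → s1; add s1.

{s0, s1, s4}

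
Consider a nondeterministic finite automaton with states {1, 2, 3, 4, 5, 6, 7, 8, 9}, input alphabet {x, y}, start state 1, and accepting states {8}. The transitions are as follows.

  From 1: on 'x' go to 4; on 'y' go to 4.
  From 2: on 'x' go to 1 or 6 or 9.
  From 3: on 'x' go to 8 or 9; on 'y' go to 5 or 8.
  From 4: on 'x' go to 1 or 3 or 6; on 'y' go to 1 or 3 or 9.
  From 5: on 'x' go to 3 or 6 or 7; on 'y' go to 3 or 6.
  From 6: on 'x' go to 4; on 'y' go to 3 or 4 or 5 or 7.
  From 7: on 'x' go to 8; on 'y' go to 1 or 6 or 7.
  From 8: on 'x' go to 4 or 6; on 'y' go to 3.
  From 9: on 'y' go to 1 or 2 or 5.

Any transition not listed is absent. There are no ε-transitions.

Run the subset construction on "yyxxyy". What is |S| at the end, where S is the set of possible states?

9

Start in {1}.
Read 'y': 1→{4}; now {4}.
Read 'y': 4→{1, 3, 9}; now {1, 3, 9}.
Read 'x': 1→{4}, 3→{8, 9}, 9→∅; now {4, 8, 9}.
Read 'x': 4→{1, 3, 6}, 8→{4, 6}, 9→∅; now {1, 3, 4, 6}.
Read 'y': 1→{4}, 3→{5, 8}, 4→{1, 3, 9}, 6→{3, 4, 5, 7}; now {1, 3, 4, 5, 7, 8, 9}.
Read 'y': 1→{4}, 3→{5, 8}, 4→{1, 3, 9}, 5→{3, 6}, 7→{1, 6, 7}, 8→{3}, 9→{1, 2, 5}; now {1, 2, 3, 4, 5, 6, 7, 8, 9}.
That set has 9 states.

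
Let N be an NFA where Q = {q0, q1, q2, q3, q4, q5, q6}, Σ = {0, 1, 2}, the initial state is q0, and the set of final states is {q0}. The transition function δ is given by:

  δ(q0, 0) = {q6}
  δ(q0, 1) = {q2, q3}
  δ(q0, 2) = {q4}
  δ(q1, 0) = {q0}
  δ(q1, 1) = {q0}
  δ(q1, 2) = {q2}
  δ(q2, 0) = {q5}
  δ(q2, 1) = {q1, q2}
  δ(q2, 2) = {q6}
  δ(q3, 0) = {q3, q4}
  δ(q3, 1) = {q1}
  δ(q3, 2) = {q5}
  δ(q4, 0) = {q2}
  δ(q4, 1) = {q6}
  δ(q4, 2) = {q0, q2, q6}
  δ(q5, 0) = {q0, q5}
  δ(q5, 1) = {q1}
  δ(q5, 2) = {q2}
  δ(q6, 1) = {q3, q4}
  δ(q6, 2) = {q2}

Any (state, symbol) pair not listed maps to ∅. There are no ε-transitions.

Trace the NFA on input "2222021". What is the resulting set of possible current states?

Start in {q0}.
Read '2': q0→{q4}; now {q4}.
Read '2': q4→{q0, q2, q6}; now {q0, q2, q6}.
Read '2': q0→{q4}, q2→{q6}, q6→{q2}; now {q2, q4, q6}.
Read '2': q2→{q6}, q4→{q0, q2, q6}, q6→{q2}; now {q0, q2, q6}.
Read '0': q0→{q6}, q2→{q5}, q6→∅; now {q5, q6}.
Read '2': q5→{q2}, q6→{q2}; now {q2}.
Read '1': q2→{q1, q2}; now {q1, q2}.

{q1, q2}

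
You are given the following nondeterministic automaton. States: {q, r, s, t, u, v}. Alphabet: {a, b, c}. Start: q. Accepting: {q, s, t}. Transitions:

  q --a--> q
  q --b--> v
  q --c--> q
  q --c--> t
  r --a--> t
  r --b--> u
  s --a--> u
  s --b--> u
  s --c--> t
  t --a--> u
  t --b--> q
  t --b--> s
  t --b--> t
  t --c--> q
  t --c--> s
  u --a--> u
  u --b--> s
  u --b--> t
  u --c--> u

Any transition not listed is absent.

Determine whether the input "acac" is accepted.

Yes

Start in {q}.
Read 'a': {q} → {q}.
Read 'c': {q} → {q, t}.
Read 'a': {q, t} → {q, u}.
Read 'c': {q, u} → {q, t, u}.
The final set {q, t, u} contains the accepting states q, t.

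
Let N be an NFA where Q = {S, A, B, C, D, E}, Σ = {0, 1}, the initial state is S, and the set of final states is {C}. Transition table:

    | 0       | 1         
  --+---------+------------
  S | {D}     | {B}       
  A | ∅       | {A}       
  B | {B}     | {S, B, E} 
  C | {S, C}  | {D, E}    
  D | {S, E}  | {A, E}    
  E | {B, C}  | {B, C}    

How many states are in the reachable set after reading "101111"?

6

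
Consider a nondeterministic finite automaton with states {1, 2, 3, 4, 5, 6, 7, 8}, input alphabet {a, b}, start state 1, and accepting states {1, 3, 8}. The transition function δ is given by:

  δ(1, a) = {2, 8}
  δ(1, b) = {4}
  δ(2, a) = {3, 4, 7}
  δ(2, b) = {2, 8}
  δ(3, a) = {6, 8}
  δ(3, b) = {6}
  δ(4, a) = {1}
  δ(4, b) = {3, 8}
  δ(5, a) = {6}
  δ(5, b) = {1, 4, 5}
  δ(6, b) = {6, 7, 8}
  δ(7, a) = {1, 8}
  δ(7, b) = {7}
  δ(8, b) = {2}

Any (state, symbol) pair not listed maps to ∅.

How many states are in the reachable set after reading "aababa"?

Start in {1}.
Read 'a': {1} → {2, 8}.
Read 'a': {2, 8} → {3, 4, 7}.
Read 'b': {3, 4, 7} → {3, 6, 7, 8}.
Read 'a': {3, 6, 7, 8} → {1, 6, 8}.
Read 'b': {1, 6, 8} → {2, 4, 6, 7, 8}.
Read 'a': {2, 4, 6, 7, 8} → {1, 3, 4, 7, 8}.
That set has 5 states.

5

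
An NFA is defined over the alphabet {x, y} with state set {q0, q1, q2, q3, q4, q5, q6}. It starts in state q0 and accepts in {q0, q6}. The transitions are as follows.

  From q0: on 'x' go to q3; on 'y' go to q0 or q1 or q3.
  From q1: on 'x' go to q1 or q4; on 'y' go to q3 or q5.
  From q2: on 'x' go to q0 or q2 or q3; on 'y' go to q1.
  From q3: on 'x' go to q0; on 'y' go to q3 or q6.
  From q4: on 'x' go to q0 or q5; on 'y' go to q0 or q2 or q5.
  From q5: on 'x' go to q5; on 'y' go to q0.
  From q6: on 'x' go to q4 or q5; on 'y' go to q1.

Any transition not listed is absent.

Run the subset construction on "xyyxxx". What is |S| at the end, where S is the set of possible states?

Start in {q0}.
Read 'x': q0→{q3}; now {q3}.
Read 'y': q3→{q3, q6}; now {q3, q6}.
Read 'y': q3→{q3, q6}, q6→{q1}; now {q1, q3, q6}.
Read 'x': q1→{q1, q4}, q3→{q0}, q6→{q4, q5}; now {q0, q1, q4, q5}.
Read 'x': q0→{q3}, q1→{q1, q4}, q4→{q0, q5}, q5→{q5}; now {q0, q1, q3, q4, q5}.
Read 'x': q0→{q3}, q1→{q1, q4}, q3→{q0}, q4→{q0, q5}, q5→{q5}; now {q0, q1, q3, q4, q5}.
That set has 5 states.

5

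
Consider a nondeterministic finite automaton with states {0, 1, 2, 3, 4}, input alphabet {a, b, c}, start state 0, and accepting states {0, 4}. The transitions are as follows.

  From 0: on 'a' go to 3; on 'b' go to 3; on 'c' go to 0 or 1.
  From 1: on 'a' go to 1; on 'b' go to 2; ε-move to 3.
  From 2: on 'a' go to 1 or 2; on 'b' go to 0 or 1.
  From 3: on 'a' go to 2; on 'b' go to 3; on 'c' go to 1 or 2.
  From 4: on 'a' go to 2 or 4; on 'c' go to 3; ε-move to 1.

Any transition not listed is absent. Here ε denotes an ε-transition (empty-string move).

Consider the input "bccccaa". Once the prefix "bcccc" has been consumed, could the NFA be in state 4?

Start in {0}.
Read 'b': 0→{3}; now {3}.
Read 'c': 3→{1, 2}; union {1, 2}; ε-closure = {1, 2, 3}.
Read 'c': 1→∅, 2→∅, 3→{1, 2}; union {1, 2}; ε-closure = {1, 2, 3}.
Read 'c': 1→∅, 2→∅, 3→{1, 2}; union {1, 2}; ε-closure = {1, 2, 3}.
Read 'c': 1→∅, 2→∅, 3→{1, 2}; union {1, 2}; ε-closure = {1, 2, 3}.
State 4 is not in {1, 2, 3}.

No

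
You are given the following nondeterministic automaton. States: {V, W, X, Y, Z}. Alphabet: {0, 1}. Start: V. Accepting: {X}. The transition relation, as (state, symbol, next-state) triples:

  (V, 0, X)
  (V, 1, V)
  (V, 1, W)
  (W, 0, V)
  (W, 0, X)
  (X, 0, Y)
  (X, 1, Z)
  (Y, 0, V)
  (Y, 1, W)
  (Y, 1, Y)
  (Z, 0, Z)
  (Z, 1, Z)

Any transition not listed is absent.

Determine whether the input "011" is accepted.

No

Start in {V}.
Read '0': V→{X}; now {X}.
Read '1': X→{Z}; now {Z}.
Read '1': Z→{Z}; now {Z}.
The final set {Z} contains no accepting state.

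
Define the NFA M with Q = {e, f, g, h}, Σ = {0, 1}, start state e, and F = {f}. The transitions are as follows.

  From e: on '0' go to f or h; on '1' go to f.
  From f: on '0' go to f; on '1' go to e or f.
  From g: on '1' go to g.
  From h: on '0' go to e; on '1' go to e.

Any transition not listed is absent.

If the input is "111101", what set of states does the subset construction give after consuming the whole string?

{e, f}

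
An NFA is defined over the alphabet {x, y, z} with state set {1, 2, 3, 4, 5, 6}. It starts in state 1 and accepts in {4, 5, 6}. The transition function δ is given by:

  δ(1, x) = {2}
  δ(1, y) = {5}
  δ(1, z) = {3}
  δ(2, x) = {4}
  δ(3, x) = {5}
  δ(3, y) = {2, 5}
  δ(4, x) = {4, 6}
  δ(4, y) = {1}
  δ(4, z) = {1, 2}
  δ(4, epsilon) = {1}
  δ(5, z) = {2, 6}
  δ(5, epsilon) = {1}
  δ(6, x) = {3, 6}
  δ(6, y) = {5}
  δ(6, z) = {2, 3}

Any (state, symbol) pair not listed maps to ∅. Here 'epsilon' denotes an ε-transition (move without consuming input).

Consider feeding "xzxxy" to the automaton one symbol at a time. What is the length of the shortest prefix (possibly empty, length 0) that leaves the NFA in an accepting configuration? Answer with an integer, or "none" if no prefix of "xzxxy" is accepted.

none

Start in {1}.
Read 'x': {1} → {2}.
Read 'z': {2} → ∅.
The set is empty and remains empty for the remaining 3 symbols.
No reachable set along the way intersects F.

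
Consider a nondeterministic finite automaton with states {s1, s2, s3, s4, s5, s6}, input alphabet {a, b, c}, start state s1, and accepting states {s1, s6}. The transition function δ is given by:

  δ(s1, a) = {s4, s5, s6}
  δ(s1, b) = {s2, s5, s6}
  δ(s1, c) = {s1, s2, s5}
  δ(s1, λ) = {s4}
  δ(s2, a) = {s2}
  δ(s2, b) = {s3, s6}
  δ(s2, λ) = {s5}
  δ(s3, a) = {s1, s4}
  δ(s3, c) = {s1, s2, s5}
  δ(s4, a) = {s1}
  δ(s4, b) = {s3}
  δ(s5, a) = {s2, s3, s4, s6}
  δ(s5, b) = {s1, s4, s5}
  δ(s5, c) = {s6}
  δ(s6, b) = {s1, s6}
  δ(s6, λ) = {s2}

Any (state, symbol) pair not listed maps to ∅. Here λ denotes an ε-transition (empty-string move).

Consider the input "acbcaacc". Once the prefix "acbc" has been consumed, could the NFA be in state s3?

Start: ε-closure({s1}) = {s1, s4}.
Read 'a': {s1, s4} → {s1, s2, s4, s5, s6}.
Read 'c': {s1, s2, s4, s5, s6} → {s1, s2, s4, s5, s6}.
Read 'b': {s1, s2, s4, s5, s6} → {s1, s2, s3, s4, s5, s6}.
Read 'c': {s1, s2, s3, s4, s5, s6} → {s1, s2, s4, s5, s6}.
State s3 is not in {s1, s2, s4, s5, s6}.

No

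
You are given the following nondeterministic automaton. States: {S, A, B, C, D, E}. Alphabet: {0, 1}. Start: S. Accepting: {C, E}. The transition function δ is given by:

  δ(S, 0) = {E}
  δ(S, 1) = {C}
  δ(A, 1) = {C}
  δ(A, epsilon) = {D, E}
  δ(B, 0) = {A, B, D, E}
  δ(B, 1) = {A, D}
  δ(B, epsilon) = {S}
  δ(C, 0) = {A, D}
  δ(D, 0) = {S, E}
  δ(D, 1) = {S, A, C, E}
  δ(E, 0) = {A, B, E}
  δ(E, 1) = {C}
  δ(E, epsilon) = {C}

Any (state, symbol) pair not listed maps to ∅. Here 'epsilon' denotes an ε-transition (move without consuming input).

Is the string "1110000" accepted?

No

Start in {S}.
Read '1': {S} → {C}.
Read '1': {C} → ∅.
The set is empty and remains empty for the remaining 5 symbols.
The final set ∅ contains no accepting state.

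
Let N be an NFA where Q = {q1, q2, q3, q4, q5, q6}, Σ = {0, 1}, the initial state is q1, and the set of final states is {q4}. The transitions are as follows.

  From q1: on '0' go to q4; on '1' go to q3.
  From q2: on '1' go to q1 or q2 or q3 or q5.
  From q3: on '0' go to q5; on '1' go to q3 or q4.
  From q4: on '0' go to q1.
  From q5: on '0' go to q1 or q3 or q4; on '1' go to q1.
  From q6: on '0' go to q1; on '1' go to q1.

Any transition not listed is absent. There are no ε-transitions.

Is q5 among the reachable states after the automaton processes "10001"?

Start in {q1}.
Read '1': {q1} → {q3}.
Read '0': {q3} → {q5}.
Read '0': {q5} → {q1, q3, q4}.
Read '0': {q1, q3, q4} → {q1, q4, q5}.
Read '1': {q1, q4, q5} → {q1, q3}.
State q5 is not in {q1, q3}.

No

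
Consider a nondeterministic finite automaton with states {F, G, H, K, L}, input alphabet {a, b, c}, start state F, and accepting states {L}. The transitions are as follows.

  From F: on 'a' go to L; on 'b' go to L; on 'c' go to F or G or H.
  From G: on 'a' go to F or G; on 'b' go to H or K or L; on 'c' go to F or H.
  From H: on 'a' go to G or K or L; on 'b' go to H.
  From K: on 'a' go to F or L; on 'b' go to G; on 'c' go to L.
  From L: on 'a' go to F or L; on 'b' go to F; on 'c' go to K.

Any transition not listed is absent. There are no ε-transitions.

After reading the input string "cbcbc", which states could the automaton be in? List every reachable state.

{F, G, H}

Start in {F}.
Read 'c': F→{F, G, H}; now {F, G, H}.
Read 'b': F→{L}, G→{H, K, L}, H→{H}; now {H, K, L}.
Read 'c': H→∅, K→{L}, L→{K}; now {K, L}.
Read 'b': K→{G}, L→{F}; now {F, G}.
Read 'c': F→{F, G, H}, G→{F, H}; now {F, G, H}.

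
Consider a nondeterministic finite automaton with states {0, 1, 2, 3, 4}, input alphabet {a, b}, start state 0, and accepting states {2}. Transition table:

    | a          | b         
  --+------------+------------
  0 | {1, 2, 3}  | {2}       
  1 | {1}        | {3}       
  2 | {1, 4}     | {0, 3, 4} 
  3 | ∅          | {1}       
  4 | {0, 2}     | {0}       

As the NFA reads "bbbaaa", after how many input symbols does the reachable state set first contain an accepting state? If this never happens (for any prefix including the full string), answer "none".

1

Start in {0}.
Read 'b': 0→{2}; now {2}.
None of the earlier sets intersect F, but {2} does.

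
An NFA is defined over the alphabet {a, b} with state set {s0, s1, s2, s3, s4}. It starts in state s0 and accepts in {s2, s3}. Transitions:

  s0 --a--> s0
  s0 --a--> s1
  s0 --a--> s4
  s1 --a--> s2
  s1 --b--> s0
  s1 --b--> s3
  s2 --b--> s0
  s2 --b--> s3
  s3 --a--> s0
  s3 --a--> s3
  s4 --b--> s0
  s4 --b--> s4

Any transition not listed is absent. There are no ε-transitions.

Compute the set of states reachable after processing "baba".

∅

Start in {s0}.
Read 'b': s0→∅; now ∅.
The set is empty and remains empty for the remaining 3 symbols.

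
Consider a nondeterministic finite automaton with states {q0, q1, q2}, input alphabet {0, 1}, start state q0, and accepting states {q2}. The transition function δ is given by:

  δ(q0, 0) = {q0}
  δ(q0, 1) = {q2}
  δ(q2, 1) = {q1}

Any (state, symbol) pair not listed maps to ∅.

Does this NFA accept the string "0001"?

Start in {q0}.
Read '0': {q0} → {q0}.
Read '0': {q0} → {q0}.
Read '0': {q0} → {q0}.
Read '1': {q0} → {q2}.
The final set {q2} contains the accepting state q2.

Yes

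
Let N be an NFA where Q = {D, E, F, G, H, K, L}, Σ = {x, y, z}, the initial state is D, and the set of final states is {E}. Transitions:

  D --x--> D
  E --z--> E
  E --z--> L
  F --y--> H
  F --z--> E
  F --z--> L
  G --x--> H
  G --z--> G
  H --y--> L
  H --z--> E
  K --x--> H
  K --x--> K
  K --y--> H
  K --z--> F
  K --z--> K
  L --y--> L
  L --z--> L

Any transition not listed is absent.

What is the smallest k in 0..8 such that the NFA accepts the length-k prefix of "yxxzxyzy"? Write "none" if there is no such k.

none

Start in {D}.
Read 'y': D→∅; now ∅.
The set is empty and remains empty for the remaining 7 symbols.
No reachable set along the way intersects F.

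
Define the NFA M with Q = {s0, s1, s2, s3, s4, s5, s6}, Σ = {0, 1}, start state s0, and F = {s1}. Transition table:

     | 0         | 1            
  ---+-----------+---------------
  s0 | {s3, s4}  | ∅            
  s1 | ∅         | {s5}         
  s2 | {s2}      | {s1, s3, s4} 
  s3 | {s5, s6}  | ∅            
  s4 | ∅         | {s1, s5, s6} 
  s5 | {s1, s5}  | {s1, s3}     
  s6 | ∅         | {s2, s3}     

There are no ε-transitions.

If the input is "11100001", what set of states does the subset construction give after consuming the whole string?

∅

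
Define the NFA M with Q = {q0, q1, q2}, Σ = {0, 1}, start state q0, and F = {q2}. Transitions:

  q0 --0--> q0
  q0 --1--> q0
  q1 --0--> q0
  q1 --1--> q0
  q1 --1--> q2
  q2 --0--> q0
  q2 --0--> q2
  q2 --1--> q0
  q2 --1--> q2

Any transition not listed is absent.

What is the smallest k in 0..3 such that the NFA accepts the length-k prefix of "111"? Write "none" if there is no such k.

none

Start in {q0}.
Read '1': q0→{q0}; now {q0}.
Read '1': q0→{q0}; now {q0}.
Read '1': q0→{q0}; now {q0}.
No reachable set along the way intersects F.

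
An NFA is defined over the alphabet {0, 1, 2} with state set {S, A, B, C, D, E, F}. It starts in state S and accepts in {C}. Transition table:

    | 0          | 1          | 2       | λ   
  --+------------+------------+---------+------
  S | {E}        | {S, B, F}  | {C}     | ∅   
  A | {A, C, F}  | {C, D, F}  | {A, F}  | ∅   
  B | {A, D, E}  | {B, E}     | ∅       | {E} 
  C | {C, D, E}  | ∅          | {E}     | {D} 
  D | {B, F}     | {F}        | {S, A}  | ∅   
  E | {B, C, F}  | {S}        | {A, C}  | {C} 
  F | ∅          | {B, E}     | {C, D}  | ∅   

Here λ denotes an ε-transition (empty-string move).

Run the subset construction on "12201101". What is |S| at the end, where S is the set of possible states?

6

Start in {S}.
Read '1': {S} → {S, B, C, D, E, F}.
Read '2': {S, B, C, D, E, F} → {S, A, C, D, E}.
Read '2': {S, A, C, D, E} → {S, A, C, D, E, F}.
Read '0': {S, A, C, D, E, F} → {A, B, C, D, E, F}.
Read '1': {A, B, C, D, E, F} → {S, B, C, D, E, F}.
Read '1': {S, B, C, D, E, F} → {S, B, C, D, E, F}.
Read '0': {S, B, C, D, E, F} → {A, B, C, D, E, F}.
Read '1': {A, B, C, D, E, F} → {S, B, C, D, E, F}.
That set has 6 states.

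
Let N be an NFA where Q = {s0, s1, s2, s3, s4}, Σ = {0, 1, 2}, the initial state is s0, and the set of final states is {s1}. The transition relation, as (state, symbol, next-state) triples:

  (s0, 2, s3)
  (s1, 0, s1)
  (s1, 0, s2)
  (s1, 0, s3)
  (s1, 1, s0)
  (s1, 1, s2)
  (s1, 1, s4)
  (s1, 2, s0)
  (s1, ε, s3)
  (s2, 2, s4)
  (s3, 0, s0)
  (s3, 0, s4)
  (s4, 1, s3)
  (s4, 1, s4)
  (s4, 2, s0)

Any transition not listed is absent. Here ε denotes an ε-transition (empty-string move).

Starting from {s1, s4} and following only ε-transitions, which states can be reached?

{s1, s3, s4}

Begin with {s1, s4}.
ε-move s1 → s3; add s3.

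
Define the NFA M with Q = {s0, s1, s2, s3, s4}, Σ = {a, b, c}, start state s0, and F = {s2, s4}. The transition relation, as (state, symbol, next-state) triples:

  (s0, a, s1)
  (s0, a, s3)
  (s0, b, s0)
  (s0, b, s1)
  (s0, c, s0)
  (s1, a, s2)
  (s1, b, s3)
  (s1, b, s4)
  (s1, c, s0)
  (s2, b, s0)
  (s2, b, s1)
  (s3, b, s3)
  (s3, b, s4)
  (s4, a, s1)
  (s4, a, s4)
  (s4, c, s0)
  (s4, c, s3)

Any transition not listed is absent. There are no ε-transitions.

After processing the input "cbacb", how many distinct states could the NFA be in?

2

Start in {s0}.
Read 'c': s0→{s0}; now {s0}.
Read 'b': s0→{s0, s1}; now {s0, s1}.
Read 'a': s0→{s1, s3}, s1→{s2}; now {s1, s2, s3}.
Read 'c': s1→{s0}, s2→∅, s3→∅; now {s0}.
Read 'b': s0→{s0, s1}; now {s0, s1}.
That set has 2 states.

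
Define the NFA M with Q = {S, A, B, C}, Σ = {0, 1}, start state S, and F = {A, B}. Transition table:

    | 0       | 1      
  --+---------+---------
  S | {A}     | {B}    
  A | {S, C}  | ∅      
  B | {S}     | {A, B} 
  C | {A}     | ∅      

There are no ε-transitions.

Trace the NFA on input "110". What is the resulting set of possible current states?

{S, C}

Start in {S}.
Read '1': {S} → {B}.
Read '1': {B} → {A, B}.
Read '0': {A, B} → {S, C}.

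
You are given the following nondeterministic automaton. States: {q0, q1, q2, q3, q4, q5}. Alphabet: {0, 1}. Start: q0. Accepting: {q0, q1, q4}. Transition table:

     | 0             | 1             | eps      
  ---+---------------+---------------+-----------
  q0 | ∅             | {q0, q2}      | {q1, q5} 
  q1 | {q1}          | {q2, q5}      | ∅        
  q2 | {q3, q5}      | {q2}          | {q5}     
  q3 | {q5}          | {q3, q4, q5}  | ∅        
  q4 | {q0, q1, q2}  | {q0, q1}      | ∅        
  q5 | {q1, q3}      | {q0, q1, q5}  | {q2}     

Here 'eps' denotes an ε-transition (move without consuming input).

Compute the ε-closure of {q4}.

Begin with {q4}.
No ε-moves leave this set, so the closure equals the set itself.

{q4}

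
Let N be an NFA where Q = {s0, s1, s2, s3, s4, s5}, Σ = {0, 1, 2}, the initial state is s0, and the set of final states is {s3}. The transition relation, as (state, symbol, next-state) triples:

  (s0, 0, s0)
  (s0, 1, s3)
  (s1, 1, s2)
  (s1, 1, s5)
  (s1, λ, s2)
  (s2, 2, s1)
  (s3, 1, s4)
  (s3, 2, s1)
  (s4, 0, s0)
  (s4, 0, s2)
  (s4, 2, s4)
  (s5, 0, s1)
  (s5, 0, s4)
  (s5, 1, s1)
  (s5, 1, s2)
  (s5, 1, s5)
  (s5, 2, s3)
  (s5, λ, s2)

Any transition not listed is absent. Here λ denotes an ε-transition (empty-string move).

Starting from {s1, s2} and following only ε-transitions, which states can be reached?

Begin with {s1, s2}.
No ε-moves leave this set, so the closure equals the set itself.

{s1, s2}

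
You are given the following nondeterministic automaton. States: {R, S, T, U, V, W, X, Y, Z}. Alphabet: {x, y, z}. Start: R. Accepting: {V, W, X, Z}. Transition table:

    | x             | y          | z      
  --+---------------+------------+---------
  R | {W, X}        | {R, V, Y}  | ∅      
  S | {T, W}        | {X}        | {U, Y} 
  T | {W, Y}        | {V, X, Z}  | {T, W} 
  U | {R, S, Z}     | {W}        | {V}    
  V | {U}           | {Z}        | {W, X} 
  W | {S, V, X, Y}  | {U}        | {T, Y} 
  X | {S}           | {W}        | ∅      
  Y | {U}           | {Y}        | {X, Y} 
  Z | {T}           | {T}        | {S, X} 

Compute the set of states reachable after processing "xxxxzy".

{U, V, W, X, Y, Z}

Start in {R}.
Read 'x': R→{W, X}; now {W, X}.
Read 'x': W→{S, V, X, Y}, X→{S}; now {S, V, X, Y}.
Read 'x': S→{T, W}, V→{U}, X→{S}, Y→{U}; now {S, T, U, W}.
Read 'x': S→{T, W}, T→{W, Y}, U→{R, S, Z}, W→{S, V, X, Y}; now {R, S, T, V, W, X, Y, Z}.
Read 'z': R→∅, S→{U, Y}, T→{T, W}, V→{W, X}, W→{T, Y}, X→∅, Y→{X, Y}, Z→{S, X}; now {S, T, U, W, X, Y}.
Read 'y': S→{X}, T→{V, X, Z}, U→{W}, W→{U}, X→{W}, Y→{Y}; now {U, V, W, X, Y, Z}.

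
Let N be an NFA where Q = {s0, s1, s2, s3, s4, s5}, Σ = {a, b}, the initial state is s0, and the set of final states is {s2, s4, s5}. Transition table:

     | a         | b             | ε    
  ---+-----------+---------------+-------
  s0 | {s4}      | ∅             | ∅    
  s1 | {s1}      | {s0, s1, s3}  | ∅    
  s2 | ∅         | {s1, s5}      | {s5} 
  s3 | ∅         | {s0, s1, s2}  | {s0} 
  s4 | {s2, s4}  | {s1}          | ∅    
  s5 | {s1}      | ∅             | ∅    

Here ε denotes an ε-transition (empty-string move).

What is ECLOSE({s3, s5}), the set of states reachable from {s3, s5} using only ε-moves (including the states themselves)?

{s0, s3, s5}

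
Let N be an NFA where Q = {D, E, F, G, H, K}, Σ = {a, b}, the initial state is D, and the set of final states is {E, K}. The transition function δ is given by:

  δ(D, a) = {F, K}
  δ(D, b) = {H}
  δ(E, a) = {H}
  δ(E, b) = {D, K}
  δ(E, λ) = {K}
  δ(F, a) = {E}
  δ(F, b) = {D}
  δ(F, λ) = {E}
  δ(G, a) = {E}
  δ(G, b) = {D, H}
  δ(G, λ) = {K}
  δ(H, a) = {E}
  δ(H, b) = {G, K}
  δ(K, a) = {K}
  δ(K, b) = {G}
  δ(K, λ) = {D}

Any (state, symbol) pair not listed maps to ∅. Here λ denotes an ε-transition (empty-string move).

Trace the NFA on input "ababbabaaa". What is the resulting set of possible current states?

{D, E, F, H, K}

Start in {D}.
Read 'a': {D} → {D, E, F, K}.
Read 'b': {D, E, F, K} → {D, G, H, K}.
Read 'a': {D, G, H, K} → {D, E, F, K}.
Read 'b': {D, E, F, K} → {D, G, H, K}.
Read 'b': {D, G, H, K} → {D, G, H, K}.
Read 'a': {D, G, H, K} → {D, E, F, K}.
Read 'b': {D, E, F, K} → {D, G, H, K}.
Read 'a': {D, G, H, K} → {D, E, F, K}.
Read 'a': {D, E, F, K} → {D, E, F, H, K}.
Read 'a': {D, E, F, H, K} → {D, E, F, H, K}.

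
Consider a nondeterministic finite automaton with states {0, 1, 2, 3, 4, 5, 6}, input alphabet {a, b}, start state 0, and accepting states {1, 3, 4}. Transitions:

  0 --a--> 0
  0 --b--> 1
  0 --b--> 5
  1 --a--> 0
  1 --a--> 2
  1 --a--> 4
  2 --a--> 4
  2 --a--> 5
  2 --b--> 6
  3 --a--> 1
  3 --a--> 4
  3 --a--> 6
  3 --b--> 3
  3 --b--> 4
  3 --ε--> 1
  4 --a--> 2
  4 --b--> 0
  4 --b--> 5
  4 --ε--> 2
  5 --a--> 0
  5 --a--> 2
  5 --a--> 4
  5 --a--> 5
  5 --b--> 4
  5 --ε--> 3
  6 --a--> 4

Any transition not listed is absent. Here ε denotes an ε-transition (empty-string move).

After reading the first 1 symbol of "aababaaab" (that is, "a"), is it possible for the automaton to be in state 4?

No

Start in {0}.
Read 'a': 0→{0}; now {0}.
State 4 is not in {0}.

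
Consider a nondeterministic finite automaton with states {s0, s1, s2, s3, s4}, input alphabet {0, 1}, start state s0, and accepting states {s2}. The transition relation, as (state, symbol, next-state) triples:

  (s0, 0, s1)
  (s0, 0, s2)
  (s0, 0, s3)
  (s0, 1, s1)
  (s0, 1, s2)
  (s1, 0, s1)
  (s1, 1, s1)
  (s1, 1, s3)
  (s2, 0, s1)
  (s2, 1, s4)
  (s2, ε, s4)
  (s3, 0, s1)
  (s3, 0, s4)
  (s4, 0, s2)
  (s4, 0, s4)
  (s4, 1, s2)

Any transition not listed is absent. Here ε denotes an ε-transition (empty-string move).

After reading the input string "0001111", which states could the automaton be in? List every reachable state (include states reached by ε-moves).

{s1, s2, s3, s4}

Start in {s0}.
Read '0': {s0} → {s1, s2, s3, s4}.
Read '0': {s1, s2, s3, s4} → {s1, s2, s4}.
Read '0': {s1, s2, s4} → {s1, s2, s4}.
Read '1': {s1, s2, s4} → {s1, s2, s3, s4}.
Read '1': {s1, s2, s3, s4} → {s1, s2, s3, s4}.
Read '1': {s1, s2, s3, s4} → {s1, s2, s3, s4}.
Read '1': {s1, s2, s3, s4} → {s1, s2, s3, s4}.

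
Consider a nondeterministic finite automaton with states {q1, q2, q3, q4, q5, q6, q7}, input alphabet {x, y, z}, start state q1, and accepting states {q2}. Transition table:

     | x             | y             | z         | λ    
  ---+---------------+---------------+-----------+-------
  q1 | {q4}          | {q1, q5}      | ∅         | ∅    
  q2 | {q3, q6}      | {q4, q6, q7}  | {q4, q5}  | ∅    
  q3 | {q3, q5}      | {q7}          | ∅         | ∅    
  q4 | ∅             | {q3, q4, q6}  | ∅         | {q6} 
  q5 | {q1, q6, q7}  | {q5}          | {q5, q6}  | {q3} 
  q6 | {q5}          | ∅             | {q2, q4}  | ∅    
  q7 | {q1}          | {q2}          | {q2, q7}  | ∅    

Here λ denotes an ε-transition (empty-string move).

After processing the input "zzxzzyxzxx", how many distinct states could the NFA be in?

Start in {q1}.
Read 'z': {q1} → ∅.
The set is empty and remains empty for the remaining 9 symbols.
That set has 0 states.

0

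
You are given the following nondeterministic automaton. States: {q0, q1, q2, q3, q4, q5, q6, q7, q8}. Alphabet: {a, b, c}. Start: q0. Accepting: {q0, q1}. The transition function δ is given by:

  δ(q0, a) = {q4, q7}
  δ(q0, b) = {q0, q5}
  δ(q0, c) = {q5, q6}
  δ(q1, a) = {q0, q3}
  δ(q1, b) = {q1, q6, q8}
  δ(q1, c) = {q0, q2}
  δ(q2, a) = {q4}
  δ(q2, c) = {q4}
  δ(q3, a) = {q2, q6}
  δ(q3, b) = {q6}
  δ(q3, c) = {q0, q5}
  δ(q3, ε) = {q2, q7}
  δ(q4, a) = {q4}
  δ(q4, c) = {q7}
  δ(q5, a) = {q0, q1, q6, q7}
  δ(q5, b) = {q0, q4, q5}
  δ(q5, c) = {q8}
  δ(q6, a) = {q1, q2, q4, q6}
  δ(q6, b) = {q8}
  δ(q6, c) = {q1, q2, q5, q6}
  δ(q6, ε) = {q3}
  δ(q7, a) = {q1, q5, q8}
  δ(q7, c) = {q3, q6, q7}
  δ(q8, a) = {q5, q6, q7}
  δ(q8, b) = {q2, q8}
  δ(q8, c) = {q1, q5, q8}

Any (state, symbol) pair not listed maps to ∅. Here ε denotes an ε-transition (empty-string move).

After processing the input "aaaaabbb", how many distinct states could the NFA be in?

Start in {q0}.
Read 'a': {q0} → {q4, q7}.
Read 'a': {q4, q7} → {q1, q4, q5, q8}.
Read 'a': {q1, q4, q5, q8} → {q0, q1, q2, q3, q4, q5, q6, q7}.
Read 'a': {q0, q1, q2, q3, q4, q5, q6, q7} → {q0, q1, q2, q3, q4, q5, q6, q7, q8}.
Read 'a': {q0, q1, q2, q3, q4, q5, q6, q7, q8} → {q0, q1, q2, q3, q4, q5, q6, q7, q8}.
Read 'b': {q0, q1, q2, q3, q4, q5, q6, q7, q8} → {q0, q1, q2, q3, q4, q5, q6, q7, q8}.
Read 'b': {q0, q1, q2, q3, q4, q5, q6, q7, q8} → {q0, q1, q2, q3, q4, q5, q6, q7, q8}.
Read 'b': {q0, q1, q2, q3, q4, q5, q6, q7, q8} → {q0, q1, q2, q3, q4, q5, q6, q7, q8}.
That set has 9 states.

9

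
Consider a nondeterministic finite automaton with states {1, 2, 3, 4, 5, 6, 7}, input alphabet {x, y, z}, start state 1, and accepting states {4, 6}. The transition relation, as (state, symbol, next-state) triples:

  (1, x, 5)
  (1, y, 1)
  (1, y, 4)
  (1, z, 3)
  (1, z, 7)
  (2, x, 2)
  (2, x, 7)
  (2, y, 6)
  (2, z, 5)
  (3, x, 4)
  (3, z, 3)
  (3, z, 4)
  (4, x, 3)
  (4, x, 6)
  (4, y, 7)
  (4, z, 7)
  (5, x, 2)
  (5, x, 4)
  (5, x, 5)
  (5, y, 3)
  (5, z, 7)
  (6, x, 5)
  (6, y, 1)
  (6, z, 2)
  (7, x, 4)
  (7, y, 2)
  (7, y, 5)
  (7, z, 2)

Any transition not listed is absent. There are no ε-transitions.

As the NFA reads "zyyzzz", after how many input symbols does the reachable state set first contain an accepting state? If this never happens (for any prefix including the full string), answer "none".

Start in {1}.
Read 'z': {1} → {3, 7}.
Read 'y': {3, 7} → {2, 5}.
Read 'y': {2, 5} → {3, 6}.
None of the earlier sets intersect F, but {3, 6} does.

3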